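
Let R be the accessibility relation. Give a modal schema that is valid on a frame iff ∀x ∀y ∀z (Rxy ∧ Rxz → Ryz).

A defining formula is ◇q → □◇q (the 5 axiom).
Suppose ◇q→□◇q is valid. Take Rxy, Rxz and set V(q)={y}. Then ◇q at x, so □◇q at x, so ◇q at z, so some w with Rzw has q; w=y, i.e. Rzy. By symmetry of the argument, Ryz.

◇q → □◇q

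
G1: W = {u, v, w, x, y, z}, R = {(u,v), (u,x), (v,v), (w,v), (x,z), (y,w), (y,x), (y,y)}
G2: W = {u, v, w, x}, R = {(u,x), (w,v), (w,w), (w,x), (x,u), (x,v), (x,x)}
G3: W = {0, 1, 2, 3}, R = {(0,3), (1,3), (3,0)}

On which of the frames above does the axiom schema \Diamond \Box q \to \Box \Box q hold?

The schema corresponds to a generalized confluence (Geach) condition: \forall x \forall y \forall z ((xRy \wedge x R^2 z) \to \exists w (yRw \wedge z = w)).
G1: fails — uRv, uR²z but no t with vRt and z=t.
G2: fails — wRv, wR²u but no t with vRt and u=t.
G3: ✓.
Valid on: G3.

G3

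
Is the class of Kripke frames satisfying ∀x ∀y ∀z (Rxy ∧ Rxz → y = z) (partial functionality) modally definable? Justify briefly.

Definable; ◇r → □r defines it

Yes: it is partial functionality, defined by the CD schema ◇r → □r.
Suppose ◇r→□r is valid. Take Rxy, Rxz and set V(r)={y}. Then ◇r at x, so □r at x, so r at z, i.e. z=y.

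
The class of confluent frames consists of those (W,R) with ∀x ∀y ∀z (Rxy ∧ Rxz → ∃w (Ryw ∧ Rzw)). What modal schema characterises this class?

◇□p → □◇p

A defining formula is ◇□p → □◇p (the .2 axiom).
Suppose ◇□p→□◇p is valid. Take Rxy, Rxz and set V(p)={w : Ryw}. Then □p at y so ◇□p at x, so □◇p at x, so ◇p at z, giving w with Rzw and Ryw.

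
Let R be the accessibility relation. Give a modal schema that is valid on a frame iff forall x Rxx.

□q → q

This is reflexivity; the standard corresponding axiom is T: □q → q.
Suppose □q→q is valid. At any x set V(q)={w : Rxw}. Then □q holds at x, so q holds at x, i.e. Rxx.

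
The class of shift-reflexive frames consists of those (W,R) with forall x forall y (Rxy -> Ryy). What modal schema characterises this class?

A defining formula is □(□ψ → ψ) (the T□ axiom).
Suppose □(□ψ→ψ) is valid. Take Rxy and set V(ψ)={w : Ryw}. Then at y, □ψ holds; since □(□ψ→ψ) at x, □ψ→ψ at y, so ψ at y, i.e. Ryy.

□(□ψ → ψ)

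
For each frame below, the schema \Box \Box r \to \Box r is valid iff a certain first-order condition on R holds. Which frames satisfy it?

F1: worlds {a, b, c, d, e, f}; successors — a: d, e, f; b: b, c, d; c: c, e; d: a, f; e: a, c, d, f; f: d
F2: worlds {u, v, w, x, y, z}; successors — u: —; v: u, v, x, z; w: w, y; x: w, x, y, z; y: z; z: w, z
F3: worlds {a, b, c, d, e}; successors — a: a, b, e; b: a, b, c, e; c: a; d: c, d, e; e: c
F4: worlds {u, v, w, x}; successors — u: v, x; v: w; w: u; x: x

F2

This is the axiom for density; its first-order frame correspondent is \forall x \forall y (Rxy \to \exists z (Rxz \wedge Rzy)).
F1: fails — Rfd but no z with Rfz and Rzd.
F2: holds.
F3: fails — Rec but no z with Rez and Rzc.
F4: fails — Ruv but no z with Ruz and Rzv.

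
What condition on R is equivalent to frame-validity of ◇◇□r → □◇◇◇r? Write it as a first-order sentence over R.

∀x ∀y ∀z ((xR²y ∧ xRz) → ∃w (yRw ∧ zR³w))

This is a Sahlqvist (Geach-type) schema ◇^2□^1r → □^1◇^3r.
Minimal-valuation argument: fix x; take any y with xR^2y and any z with xR^1z. Set V(r) to the set of worlds R-reachable from y in exactly 1 step. Then □^1r holds at y, so the antecedent holds at x; validity forces ◇^3r at z, giving a w with zR^3w and yR^1w.
First-order correspondent: ∀x ∀y ∀z ((xR²y ∧ xRz) → ∃w (yRw ∧ zR³w)).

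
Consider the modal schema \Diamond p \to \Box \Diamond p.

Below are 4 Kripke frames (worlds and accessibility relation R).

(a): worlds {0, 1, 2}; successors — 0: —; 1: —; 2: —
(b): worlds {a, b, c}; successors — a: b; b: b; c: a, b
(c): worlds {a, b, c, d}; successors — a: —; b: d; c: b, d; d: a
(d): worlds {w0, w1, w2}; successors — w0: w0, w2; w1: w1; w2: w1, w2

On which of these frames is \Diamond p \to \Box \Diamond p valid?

The schema corresponds to the Euclidean property: \forall x \forall y \forall z (Rxy \wedge Rxz \to Ryz).
(a): condition met.
(b): fails — Rca and Rca but not Raa.
(c): fails — Rbd and Rbd but not Rdd.
(d): fails — Rw0w2 and Rw0w0 but not Rw2w0.
Valid on: (a).

(a)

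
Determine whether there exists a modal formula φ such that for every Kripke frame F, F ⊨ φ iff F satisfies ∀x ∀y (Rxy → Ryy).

Yes: it is shift-reflexivity, defined by the T□ schema □(□p → p).

Definable; □(□p → p) defines it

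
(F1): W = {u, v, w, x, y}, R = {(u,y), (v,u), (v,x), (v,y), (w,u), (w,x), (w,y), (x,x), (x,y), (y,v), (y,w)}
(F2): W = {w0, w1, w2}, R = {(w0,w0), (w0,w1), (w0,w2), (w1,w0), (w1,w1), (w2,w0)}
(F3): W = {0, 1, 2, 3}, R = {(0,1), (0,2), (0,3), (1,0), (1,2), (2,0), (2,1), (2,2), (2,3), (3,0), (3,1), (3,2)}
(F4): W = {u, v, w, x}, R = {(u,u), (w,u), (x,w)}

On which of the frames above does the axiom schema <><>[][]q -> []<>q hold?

(F2), (F3), (F4)

The schema corresponds to a generalized confluence (Geach) condition: forall x forall y forall z ((x R^2 y & xRz) -> exists w (y R^2 w & zRw)).
(F1): fails — vR²y, vRy but no t with yR²t and yRt.
(F2): holds.
(F3): holds.
(F4): holds.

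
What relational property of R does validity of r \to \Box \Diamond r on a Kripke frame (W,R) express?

This schema is the B axiom.
Its frame correspondent is symmetry — \forall x \forall y (Rxy \to Ryx).

Symmetry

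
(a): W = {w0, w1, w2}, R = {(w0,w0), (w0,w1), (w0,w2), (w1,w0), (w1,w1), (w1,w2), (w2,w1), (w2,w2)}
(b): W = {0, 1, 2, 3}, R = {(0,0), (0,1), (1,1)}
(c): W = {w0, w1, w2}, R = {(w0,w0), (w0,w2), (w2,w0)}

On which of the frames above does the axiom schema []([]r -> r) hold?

Frame correspondent (Sahlqvist): forall x forall y (Rxy -> Ryy) — i.e. shift-reflexivity.
(a): condition met.
(b): condition met.
(c): fails — Rw0w2 but not Rw2w2.

(a), (b)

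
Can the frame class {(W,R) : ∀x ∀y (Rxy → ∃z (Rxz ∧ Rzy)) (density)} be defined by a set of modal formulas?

This is a Sahlqvist condition; the C4 axiom □□r → □r defines it.
Suppose □□r→□r is valid. Take Rxy and set V(r)={w : xR²w}. Then □□r at x, so □r at x, so r at y, i.e. ∃z(Rxz∧Rzy).

Yes, by □□r → □r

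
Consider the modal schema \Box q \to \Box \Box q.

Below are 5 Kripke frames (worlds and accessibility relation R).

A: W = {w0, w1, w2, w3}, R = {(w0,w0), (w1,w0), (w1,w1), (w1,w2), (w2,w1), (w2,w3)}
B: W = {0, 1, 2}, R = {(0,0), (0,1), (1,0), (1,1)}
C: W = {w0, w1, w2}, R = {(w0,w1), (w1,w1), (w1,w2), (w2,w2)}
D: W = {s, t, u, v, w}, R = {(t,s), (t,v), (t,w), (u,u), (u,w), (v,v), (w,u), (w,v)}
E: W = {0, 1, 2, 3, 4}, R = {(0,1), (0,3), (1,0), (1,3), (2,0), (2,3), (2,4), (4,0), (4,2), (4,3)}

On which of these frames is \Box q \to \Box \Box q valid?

B

Frame correspondent (Sahlqvist): \forall x \forall y \forall z (Rxy \wedge Ryz \to Rxz) — i.e. transitivity.
A: fails — Rw1w2 and Rw2w3 but not Rw1w3.
B: satisfies the condition.
C: fails — Rw0w1 and Rw1w2 but not Rw0w2.
D: fails — Ruw and Rwv but not Ruv.
E: fails — R10 and R01 but not R11.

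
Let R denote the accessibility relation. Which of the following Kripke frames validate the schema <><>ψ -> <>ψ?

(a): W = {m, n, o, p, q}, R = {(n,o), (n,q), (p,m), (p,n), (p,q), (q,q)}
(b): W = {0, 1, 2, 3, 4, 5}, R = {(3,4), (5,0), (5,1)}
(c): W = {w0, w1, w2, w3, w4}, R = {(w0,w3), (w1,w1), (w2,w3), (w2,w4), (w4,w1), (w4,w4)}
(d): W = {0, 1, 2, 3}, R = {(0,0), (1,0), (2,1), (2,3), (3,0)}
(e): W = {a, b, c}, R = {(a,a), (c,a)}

(b), (e)

The schema corresponds to transitivity: forall x forall y forall z (Rxy & Ryz -> Rxz).
(a): fails — Rpn and Rno but not Rpo.
(b): condition met.
(c): fails — Rw2w4 and Rw4w1 but not Rw2w1.
(d): fails — R23 and R30 but not R20.
(e): condition met.
Valid on: (b), (e).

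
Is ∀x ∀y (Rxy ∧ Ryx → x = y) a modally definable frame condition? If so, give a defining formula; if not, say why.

Modal frame validity is preserved under surjective bounded morphisms.
The 4-cycle (worlds 0,1,2,3 with 0→1→2→3→0) is antisymmetric. Sending even-indexed worlds to • and odd-indexed worlds to ∘ is a surjective bounded morphism onto the two-world frame with •↔∘, which is not antisymmetric.
Hence antisymmetry is not modally definable.

No — not modally definable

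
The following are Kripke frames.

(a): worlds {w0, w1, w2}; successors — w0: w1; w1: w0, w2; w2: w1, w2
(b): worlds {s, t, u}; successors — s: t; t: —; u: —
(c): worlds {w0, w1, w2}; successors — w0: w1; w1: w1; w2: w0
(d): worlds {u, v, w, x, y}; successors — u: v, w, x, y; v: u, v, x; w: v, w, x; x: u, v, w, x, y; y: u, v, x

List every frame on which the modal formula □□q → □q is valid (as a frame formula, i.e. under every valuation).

(d)

The schema corresponds to density: ∀x ∀y (Rxy → ∃z (Rxz ∧ Rzy)).
(a): fails — Rw1w0 but no z with Rw1z and Rzw0.
(b): fails — Rst but no z with Rsz and Rzt.
(c): fails — Rw2w0 but no z with Rw2z and Rzw0.
(d): satisfies the condition.
Valid on: (d).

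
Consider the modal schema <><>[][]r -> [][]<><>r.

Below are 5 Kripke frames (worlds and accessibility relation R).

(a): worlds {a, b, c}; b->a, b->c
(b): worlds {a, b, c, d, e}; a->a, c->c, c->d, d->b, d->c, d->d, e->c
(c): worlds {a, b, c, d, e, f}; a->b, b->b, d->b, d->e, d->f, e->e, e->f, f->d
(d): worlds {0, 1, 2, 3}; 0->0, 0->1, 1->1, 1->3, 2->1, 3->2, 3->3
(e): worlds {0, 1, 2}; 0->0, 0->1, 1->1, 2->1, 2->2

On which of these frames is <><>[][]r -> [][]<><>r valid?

(a), (d), (e)

The schema corresponds to a generalized confluence (Geach) condition: forall x forall y forall z ((x R^2 y & x R^2 z) -> exists w (y R^2 w & z R^2 w)).
(a): ✓.
(b): fails — cR²b, cR²b but no w with bR²w and bR²w.
(c): fails — dR²b, dR²e but no w with bR²w and eR²w.
(d): ✓.
(e): ✓.
Valid on: (a), (d), (e).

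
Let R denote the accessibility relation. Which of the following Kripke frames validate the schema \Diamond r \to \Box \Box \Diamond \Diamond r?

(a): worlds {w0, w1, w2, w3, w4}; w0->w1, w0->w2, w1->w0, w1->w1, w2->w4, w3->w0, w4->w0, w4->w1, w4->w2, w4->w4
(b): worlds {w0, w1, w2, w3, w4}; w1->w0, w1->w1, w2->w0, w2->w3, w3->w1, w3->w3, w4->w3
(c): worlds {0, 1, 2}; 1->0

The schema corresponds to a generalized confluence (Geach) condition: \forall x \forall y \forall z ((xRy \wedge x R^2 z) \to \exists w (y = w \wedge z R^2 w)).
(a): fails — w0Rw2, w0R²w0 but no w with w2=w and w0R²w.
(b): fails — w1Rw0, w1R²w0 but no w with w0=w and w0R²w.
(c): satisfies the condition.
Valid on: (c).

(c)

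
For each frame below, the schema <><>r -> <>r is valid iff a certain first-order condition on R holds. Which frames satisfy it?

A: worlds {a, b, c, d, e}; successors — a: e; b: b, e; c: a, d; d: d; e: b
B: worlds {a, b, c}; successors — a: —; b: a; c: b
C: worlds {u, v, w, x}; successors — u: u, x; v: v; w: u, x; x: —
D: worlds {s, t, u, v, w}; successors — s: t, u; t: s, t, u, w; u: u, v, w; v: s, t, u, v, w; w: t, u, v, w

This is the axiom for transitivity; its first-order frame correspondent is forall x forall y forall z (Rxy & Ryz -> Rxz).
A: fails — Reb and Rbe but not Ree.
B: fails — Rcb and Rba but not Rca.
C: holds.
D: fails — Ruv and Rvt but not Rut.
Valid on: C.

C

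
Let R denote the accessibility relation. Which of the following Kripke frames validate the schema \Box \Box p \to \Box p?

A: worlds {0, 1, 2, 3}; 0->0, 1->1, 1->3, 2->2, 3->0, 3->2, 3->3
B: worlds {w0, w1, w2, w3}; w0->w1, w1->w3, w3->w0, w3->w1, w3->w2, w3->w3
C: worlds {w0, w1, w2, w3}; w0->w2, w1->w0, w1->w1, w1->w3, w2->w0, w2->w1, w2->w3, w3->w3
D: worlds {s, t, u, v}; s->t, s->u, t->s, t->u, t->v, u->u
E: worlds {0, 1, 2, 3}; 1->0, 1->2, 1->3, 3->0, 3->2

Frame correspondent (Sahlqvist): \forall x \forall y (Rxy \to \exists z (Rxz \wedge Rzy)) — i.e. density.
A: ✓.
B: fails — Rw0w1 but no z with Rw0z and Rzw1.
C: fails — Rw0w2 but no z with Rw0z and Rzw2.
D: fails — Rtv but no z with Rtz and Rzv.
E: fails — R32 but no z with R3z and Rz2.

A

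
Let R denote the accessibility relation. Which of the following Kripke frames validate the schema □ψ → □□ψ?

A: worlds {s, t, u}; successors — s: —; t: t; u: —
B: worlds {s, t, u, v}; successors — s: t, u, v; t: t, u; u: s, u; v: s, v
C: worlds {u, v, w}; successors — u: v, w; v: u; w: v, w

Frame correspondent (Sahlqvist): ∀x ∀y ∀z (Rxy ∧ Ryz → Rxz) — i.e. transitivity.
A: holds.
B: fails — Rus and Rsv but not Ruv.
C: fails — Ruv and Rvu but not Ruu.
Valid on: A.

A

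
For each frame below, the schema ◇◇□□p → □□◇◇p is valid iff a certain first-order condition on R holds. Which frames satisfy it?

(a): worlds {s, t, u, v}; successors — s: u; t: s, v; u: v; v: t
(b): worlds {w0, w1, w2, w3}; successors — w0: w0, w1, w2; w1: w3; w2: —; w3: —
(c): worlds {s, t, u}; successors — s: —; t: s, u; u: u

(a), (c)

The schema corresponds to a generalized confluence (Geach) condition: ∀x ∀y ∀z ((xR²y ∧ xR²z) → ∃w (yR²w ∧ zR²w)).
(a): ✓.
(b): fails — w0R²w0, w0R²w1 but no w with w0R²w and w1R²w.
(c): ✓.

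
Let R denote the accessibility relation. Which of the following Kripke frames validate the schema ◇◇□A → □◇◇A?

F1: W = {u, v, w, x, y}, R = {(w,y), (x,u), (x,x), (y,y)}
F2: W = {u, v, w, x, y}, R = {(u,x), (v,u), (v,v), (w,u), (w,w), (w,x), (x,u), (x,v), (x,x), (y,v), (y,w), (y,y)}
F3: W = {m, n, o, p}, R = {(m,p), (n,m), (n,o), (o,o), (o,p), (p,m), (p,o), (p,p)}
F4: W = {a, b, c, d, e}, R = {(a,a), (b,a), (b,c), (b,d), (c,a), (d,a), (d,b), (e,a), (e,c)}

F2, F3, F4

Frame correspondent (Sahlqvist): ∀x ∀y ∀z ((xR²y ∧ xRz) → ∃w (yRw ∧ zR²w)) — i.e. a generalized confluence (Geach) condition.
F1: fails — xR²u, xRu but no t with uRt and uR²t.
F2: condition met.
F3: condition met.
F4: condition met.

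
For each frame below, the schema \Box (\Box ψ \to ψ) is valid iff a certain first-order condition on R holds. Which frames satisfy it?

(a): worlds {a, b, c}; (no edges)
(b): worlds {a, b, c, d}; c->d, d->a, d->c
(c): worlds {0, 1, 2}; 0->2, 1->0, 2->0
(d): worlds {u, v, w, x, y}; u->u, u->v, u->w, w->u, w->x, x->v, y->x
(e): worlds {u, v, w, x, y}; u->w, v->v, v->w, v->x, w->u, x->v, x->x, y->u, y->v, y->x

(a)

The schema corresponds to shift-reflexivity: \forall x \forall y (Rxy \to Ryy).
(a): condition met.
(b): fails — Rdc but not Rcc.
(c): fails — R10 but not R00.
(d): fails — Ruv but not Rvv.
(e): fails — Rwu but not Ruu.
Valid on: (a).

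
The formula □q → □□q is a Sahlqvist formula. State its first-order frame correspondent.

transitivity: ∀x ∀y ∀z (Rxy ∧ Ryz → Rxz)

Suppose □q→□□q is valid. Take Rxy, Ryz and set V(q)={w : Rxw}. Then □q at x, so □□q at x, so □q at y, so q at z, i.e. Rxz.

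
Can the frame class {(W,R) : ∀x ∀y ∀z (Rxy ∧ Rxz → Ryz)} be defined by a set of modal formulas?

This is a Sahlqvist condition; the 5 axiom ◇r → □◇r defines it.
Suppose ◇r→□◇r is valid. Take Rxy, Rxz and set V(r)={y}. Then ◇r at x, so □◇r at x, so ◇r at z, so some w with Rzw has r; w=y, i.e. Rzy. By symmetry of the argument, Ryz.

Yes — defined by ◇r → □◇r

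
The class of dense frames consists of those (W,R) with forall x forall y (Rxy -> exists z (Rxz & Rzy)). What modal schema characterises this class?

A defining formula is □□r → □r (the C4 axiom).
Suppose □□r→□r is valid. Take Rxy and set V(r)={w : xR²w}. Then □□r at x, so □r at x, so r at y, i.e. ∃z(Rxz∧Rzy).

□□r → □r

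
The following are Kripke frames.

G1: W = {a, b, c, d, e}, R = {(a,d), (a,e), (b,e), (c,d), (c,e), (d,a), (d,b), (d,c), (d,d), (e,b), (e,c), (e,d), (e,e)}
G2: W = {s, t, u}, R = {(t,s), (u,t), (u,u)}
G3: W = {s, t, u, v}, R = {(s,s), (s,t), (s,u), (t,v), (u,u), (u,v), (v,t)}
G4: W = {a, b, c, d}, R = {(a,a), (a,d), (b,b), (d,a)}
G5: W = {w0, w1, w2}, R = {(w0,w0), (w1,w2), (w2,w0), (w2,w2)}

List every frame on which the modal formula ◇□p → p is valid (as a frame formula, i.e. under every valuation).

The schema corresponds to symmetry: ∀x ∀y (Rxy → Ryx).
G1: fails — Rae but not Rea.
G2: fails — Rts but not Rst.
G3: fails — Ruv but not Rvu.
G4: condition met.
G5: fails — Rw1w2 but not Rw2w1.

G4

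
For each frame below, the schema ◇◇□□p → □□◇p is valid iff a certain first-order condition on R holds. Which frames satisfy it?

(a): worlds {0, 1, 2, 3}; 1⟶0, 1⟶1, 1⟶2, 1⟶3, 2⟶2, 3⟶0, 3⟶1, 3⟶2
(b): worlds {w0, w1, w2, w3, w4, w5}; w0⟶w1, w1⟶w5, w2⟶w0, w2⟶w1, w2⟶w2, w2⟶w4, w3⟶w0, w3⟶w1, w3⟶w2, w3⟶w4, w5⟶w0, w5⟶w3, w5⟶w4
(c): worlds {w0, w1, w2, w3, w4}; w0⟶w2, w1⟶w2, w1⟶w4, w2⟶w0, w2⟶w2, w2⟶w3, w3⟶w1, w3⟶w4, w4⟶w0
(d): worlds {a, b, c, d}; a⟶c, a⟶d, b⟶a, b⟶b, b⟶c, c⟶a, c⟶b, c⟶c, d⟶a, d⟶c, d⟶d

The schema corresponds to a generalized confluence (Geach) condition: ∀x ∀y ∀z ((xR²y ∧ xR²z) → ∃w (yR²w ∧ zRw)).
(a): fails — 1R²0, 1R²0 but no w with 0R²w and 0Rw.
(b): fails — w1R²w0, w1R²w0 but no w with w0R²w and w0Rw.
(c): fails — w0R²w0, w0R²w3 but no w with w0R²w and w3Rw.
(d): ✓.

(d)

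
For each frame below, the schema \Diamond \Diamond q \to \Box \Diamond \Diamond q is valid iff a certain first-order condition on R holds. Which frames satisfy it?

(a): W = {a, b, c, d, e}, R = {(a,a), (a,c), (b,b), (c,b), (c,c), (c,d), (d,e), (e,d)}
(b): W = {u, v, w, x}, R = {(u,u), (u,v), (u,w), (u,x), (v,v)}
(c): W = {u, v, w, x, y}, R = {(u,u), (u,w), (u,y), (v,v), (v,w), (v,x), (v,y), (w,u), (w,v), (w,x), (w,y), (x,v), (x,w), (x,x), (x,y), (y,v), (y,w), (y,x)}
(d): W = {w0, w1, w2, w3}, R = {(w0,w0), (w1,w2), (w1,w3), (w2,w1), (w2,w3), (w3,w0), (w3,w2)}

(c)

The schema corresponds to a generalized confluence (Geach) condition: \forall x \forall y \forall z ((x R^2 y \wedge xRz) \to \exists w (y = w \wedge z R^2 w)).
(a): fails — aR²a, aRc but no w with a=w and cR²w.
(b): fails — uR²u, uRv but no t with u=t and vR²t.
(c): condition met.
(d): fails — w1R²w1, w1Rw2 but no w with w1=w and w2R²w.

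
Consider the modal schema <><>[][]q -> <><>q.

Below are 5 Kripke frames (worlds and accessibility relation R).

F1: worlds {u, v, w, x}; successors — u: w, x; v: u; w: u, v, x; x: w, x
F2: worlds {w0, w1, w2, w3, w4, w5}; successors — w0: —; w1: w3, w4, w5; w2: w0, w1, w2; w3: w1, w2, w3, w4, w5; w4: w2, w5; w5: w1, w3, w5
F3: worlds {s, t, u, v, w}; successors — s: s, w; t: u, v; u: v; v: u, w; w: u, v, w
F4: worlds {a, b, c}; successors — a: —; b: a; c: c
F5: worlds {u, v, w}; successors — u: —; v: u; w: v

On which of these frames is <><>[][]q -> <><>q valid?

F1, F3, F4

The schema corresponds to a generalized confluence (Geach) condition: forall x forall y (x R^2 y -> exists w (y R^2 w & x R^2 w)).
F1: condition met.
F2: fails — w2R²w0 but no w with w0R²w and w2R²w.
F3: condition met.
F4: condition met.
F5: fails — wR²u but no t with uR²t and wR²t.
Valid on: F1, F3, F4.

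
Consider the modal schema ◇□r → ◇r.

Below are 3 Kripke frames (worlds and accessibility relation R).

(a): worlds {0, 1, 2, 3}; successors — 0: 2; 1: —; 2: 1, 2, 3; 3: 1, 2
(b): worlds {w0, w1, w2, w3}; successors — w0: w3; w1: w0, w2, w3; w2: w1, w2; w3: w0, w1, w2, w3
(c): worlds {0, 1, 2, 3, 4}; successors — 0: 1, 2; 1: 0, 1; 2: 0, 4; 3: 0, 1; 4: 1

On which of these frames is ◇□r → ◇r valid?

Frame correspondent (Sahlqvist): ∀x ∀y (xRy → ∃w (yRw ∧ xRw)) — i.e. a generalized confluence (Geach) condition.
(a): fails — 2R1 but no w with 1Rw and 2Rw.
(b): condition met.
(c): fails — 0R2 but no w with 2Rw and 0Rw.
Valid on: (b).

(b)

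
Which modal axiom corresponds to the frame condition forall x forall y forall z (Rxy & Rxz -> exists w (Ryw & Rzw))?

◇□p → □◇p

A defining formula is ◇□p → □◇p (the .2 axiom).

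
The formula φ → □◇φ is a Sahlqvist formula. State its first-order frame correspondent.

Suppose φ→□◇φ is valid. Take Rxy and set V(φ)={x}. Then φ at x, so □◇φ at x, so ◇φ at y, so some z with Ryz has φ; z=x, i.e. Ryx.
The converse is a direct semantic check.
So the correspondent is symmetry.

Symmetry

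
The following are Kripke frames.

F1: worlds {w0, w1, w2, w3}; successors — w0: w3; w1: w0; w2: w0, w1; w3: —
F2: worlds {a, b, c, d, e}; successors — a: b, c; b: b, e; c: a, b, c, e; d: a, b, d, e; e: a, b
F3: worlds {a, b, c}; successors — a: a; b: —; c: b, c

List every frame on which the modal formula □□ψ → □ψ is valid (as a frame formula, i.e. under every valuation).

F3

This is the axiom for density; its first-order frame correspondent is ∀x ∀y (Rxy → ∃z (Rxz ∧ Rzy)).
F1: fails — Rw2w1 but no z with Rw2z and Rzw1.
F2: fails — Rea but no z with Rez and Rza.
F3: holds.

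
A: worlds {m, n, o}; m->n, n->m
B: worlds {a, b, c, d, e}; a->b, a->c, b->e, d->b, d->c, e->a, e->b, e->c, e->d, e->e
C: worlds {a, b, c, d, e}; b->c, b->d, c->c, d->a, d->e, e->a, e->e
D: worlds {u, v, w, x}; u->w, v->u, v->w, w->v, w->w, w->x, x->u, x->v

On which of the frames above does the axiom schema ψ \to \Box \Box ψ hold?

The schema corresponds to a generalized confluence (Geach) condition: \forall x \forall z (x R^2 z \to \exists w (x = w \wedge z = w)).
A: ✓.
B: fails — aR²e but a ≠ e.
C: fails — bR²a but b ≠ a.
D: fails — uR²v but u ≠ v.
Valid on: A.

A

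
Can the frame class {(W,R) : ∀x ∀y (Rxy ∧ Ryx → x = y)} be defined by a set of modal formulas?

Modal frame validity is preserved under surjective bounded morphisms.
The 6-cycle (worlds a,b,c,d,e,f with a→b→c→d→e→f→a) is antisymmetric. Sending even-indexed worlds to a and odd-indexed worlds to b is a surjective bounded morphism onto the two-world frame with a↔b, which is not antisymmetric.
So the class is not modally definable.

No — not modally definable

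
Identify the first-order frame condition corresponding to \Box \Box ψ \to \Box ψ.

Density

This is the C4 axiom.
Its frame correspondent is density — \forall x \forall y (Rxy \to \exists z (Rxz \wedge Rzy)).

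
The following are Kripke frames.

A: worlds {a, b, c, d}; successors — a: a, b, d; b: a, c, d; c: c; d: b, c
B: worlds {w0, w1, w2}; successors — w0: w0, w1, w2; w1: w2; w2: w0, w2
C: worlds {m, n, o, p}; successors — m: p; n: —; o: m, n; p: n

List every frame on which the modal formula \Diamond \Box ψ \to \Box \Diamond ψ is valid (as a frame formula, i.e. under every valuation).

This is the axiom for convergence; its first-order frame correspondent is \forall x \forall y \forall z (Rxy \wedge Rxz \to \exists w (Ryw \wedge Rzw)).
A: fails — Rbc and Rba but c and a have no common successor.
B: condition met.
C: fails — Rom and Ron but m and n have no common successor.

B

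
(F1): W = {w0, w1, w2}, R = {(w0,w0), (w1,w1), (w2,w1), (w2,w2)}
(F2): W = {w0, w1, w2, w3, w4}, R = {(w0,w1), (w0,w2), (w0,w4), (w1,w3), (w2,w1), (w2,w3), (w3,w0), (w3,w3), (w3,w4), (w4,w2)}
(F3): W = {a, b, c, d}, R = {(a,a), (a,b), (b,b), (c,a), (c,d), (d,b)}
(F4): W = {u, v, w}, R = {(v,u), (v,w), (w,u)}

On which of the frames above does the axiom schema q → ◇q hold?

Frame correspondent (Sahlqvist): ∀x Rxx — i.e. reflexivity.
(F1): holds.
(F2): fails — world w0 does not see itself.
(F3): fails — world c does not see itself.
(F4): fails — world u does not see itself.

(F1)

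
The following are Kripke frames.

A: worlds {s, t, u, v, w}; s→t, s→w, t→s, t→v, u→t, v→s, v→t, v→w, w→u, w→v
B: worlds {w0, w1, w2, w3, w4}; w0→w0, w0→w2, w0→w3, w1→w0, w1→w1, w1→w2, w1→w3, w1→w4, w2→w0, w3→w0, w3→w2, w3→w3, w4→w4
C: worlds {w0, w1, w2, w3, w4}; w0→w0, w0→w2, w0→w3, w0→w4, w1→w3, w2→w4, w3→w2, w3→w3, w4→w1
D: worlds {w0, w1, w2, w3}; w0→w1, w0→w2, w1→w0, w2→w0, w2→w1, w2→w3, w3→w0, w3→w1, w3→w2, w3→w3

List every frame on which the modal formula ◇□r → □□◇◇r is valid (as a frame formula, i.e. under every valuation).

none

This is the axiom for a generalized confluence (Geach) condition; its first-order frame correspondent is ∀x ∀y ∀z ((xRy ∧ xR²z) → ∃w (yRw ∧ zR²w)).
A: fails — tRs, tR²s but no w* with sRw* and sR²w*.
B: fails — w1Rw0, w1R²w4 but no w with w0Rw and w4R²w.
C: fails — w0Rw0, w0R²w2 but no w with w0Rw and w2R²w.
D: fails — w0Rw1, w0R²w1 but no w with w1Rw and w1R²w.
Valid on no frame.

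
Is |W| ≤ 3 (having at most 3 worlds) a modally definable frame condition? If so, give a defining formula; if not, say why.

Any modally definable frame class is closed under disjoint unions.
Any modal formula valid on each of 4 disjoint one-world frames is valid on their disjoint union (validity is preserved under disjoint unions). Each one-world frame has |W|=1≤3, but the union has |W|=4.
So the class is not modally definable.

Not definable by any modal formula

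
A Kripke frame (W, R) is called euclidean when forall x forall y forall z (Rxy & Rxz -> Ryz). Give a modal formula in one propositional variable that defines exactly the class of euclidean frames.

A defining formula is ◇s → □◇s (the 5 axiom).
Suppose ◇s→□◇s is valid. Take Rxy, Rxz and set V(s)={y}. Then ◇s at x, so □◇s at x, so ◇s at z, so some w with Rzw has s; w=y, i.e. Rzy. By symmetry of the argument, Ryz.

◇s → □◇s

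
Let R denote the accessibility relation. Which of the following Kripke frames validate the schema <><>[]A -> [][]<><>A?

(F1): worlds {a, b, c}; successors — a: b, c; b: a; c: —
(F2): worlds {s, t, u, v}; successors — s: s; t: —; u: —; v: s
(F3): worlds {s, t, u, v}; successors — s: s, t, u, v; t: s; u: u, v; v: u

(F2)

This is the axiom for a generalized confluence (Geach) condition; its first-order frame correspondent is forall x forall y forall z ((x R^2 y & x R^2 z) -> exists w (yRw & z R^2 w)).
(F1): fails — aR²a, aR²a but no w with aRw and aR²w.
(F2): holds.
(F3): fails — sR²t, sR²u but no w with tRw and uR²w.
Valid on: (F2).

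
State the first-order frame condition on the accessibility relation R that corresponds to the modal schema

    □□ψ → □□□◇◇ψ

This is a Sahlqvist (Geach-type) schema ◇^0□^2ψ → □^3◇^2ψ.
Minimal-valuation argument: fix x; take any y with xR^0y and any z with xR^3z. Set V(ψ) to the set of worlds R-reachable from y in exactly 2 steps. Then □^2ψ holds at y, so the antecedent holds at x; validity forces ◇^2ψ at z, giving a w with zR^2w and yR^2w.
First-order correspondent: ∀x ∀z (xR³z → ∃w (xR²w ∧ zR²w)).

∀x ∀z (xR³z → ∃w (xR²w ∧ zR²w))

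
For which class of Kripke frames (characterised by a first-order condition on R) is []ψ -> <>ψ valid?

Suppose □ψ→◇ψ is valid. At any x set V(ψ)=W. Then □ψ at x, so ◇ψ at x, so x has a successor.
Conversely, on a frame with seriality the schema holds at every world under every valuation.
So the correspondent is seriality.

seriality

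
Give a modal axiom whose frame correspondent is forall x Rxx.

□q → q

This is reflexivity; the standard corresponding axiom is T: □q → q.
Suppose □q→q is valid. At any x set V(q)={w : Rxw}. Then □q holds at x, so q holds at x, i.e. Rxx.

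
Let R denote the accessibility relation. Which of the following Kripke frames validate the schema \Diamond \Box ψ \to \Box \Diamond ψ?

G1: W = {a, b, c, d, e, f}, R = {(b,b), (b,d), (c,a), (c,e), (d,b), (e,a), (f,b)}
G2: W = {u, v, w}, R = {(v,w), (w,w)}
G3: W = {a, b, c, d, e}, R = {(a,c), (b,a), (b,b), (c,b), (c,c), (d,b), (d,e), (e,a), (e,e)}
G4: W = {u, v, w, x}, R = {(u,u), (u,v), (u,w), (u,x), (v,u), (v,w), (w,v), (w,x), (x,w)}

Frame correspondent (Sahlqvist): \forall x \forall y \forall z (Rxy \wedge Rxz \to \exists w (Ryw \wedge Rzw)) — i.e. convergence.
G1: fails — Rce and Rca but e and a have no common successor.
G2: ✓.
G3: fails — Rbb and Rba but b and a have no common successor.
G4: fails — Ruv and Ruw but v and w have no common successor.
Valid on: G2.

G2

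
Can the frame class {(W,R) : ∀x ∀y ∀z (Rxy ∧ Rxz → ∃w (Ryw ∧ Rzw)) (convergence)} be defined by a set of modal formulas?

Yes: it is convergence, defined by the .2 schema ◇□r → □◇r.

Definable; ◇□r → □◇r defines it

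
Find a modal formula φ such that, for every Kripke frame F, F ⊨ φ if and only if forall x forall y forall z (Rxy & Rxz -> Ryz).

◇s → □◇s

The condition is the Euclidean property. The 5 schema ◇s → □◇s defines it.
Suppose ◇s→□◇s is valid. Take Rxy, Rxz and set V(s)={y}. Then ◇s at x, so □◇s at x, so ◇s at z, so some w with Rzw has s; w=y, i.e. Rzy. By symmetry of the argument, Ryz.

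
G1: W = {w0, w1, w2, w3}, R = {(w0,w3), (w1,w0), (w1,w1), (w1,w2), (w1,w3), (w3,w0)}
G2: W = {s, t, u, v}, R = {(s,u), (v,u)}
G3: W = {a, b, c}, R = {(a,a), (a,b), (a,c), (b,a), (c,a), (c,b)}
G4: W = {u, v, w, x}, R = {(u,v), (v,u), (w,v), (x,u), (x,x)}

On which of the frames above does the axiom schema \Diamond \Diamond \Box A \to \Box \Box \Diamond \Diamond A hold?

The schema corresponds to a generalized confluence (Geach) condition: \forall x \forall y \forall z ((x R^2 y \wedge x R^2 z) \to \exists w (yRw \wedge z R^2 w)).
G1: fails — w0R²w0, w0R²w0 but no w with w0Rw and w0R²w.
G2: ✓.
G3: ✓.
G4: fails — uR²u, uR²u but no t with uRt and uR²t.

G2, G3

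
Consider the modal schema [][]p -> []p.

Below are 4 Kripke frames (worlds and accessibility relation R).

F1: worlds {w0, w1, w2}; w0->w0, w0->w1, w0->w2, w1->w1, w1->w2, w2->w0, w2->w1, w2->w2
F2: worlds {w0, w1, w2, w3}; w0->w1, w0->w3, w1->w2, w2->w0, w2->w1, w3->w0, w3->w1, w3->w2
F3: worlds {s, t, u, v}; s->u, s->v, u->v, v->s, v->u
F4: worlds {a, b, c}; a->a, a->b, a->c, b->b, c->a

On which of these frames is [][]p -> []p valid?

Frame correspondent (Sahlqvist): forall x forall y (Rxy -> exists z (Rxz & Rzy)) — i.e. density.
F1: ✓.
F2: fails — Rw1w2 but no z with Rw1z and Rzw2.
F3: fails — Ruv but no z with Ruz and Rzv.
F4: ✓.
Valid on: F1, F4.

F1, F4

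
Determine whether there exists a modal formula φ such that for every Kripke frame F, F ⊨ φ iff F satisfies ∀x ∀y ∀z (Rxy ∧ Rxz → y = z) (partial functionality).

Yes — defined by ◇q → □q

Yes: it is partial functionality, defined by the CD schema ◇q → □q.
Suppose ◇q→□q is valid. Take Rxy, Rxz and set V(q)={y}. Then ◇q at x, so □q at x, so q at z, i.e. z=y.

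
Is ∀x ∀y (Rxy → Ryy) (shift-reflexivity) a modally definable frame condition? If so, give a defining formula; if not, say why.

This is a Sahlqvist condition; the T□ axiom □(□r → r) defines it.
Suppose □(□r→r) is valid. Take Rxy and set V(r)={w : Ryw}. Then at y, □r holds; since □(□r→r) at x, □r→r at y, so r at y, i.e. Ryy.

Yes — defined by □(□r → r)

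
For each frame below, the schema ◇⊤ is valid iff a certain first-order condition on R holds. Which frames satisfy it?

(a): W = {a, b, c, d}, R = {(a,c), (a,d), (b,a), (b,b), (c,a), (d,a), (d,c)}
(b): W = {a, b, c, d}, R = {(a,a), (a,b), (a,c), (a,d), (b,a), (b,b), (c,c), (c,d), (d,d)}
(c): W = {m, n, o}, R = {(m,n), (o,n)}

(a), (b)

The schema corresponds to seriality: ∀x ∃y Rxy.
(a): holds.
(b): holds.
(c): fails — world n has no successor.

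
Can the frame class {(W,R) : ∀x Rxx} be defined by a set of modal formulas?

The condition is reflexivity. A defining modal formula is □r → r.
Suppose □r→r is valid. At any x set V(r)={w : Rxw}. Then □r holds at x, so r holds at x, i.e. Rxx.

Yes, by □r → r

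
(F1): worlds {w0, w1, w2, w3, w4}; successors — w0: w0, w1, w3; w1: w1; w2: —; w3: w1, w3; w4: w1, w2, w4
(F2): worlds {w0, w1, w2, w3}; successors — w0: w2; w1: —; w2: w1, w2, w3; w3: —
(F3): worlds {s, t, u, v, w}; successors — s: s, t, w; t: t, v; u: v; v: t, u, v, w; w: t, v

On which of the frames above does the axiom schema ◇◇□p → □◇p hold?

Frame correspondent (Sahlqvist): ∀x ∀y ∀z ((xR²y ∧ xRz) → ∃w (yRw ∧ zRw)) — i.e. a generalized confluence (Geach) condition.
(F1): fails — w4R²w1, w4Rw2 but no w with w1Rw and w2Rw.
(F2): fails — w0R²w1, w0Rw2 but no w with w1Rw and w2Rw.
(F3): condition met.
Valid on: (F3).

(F3)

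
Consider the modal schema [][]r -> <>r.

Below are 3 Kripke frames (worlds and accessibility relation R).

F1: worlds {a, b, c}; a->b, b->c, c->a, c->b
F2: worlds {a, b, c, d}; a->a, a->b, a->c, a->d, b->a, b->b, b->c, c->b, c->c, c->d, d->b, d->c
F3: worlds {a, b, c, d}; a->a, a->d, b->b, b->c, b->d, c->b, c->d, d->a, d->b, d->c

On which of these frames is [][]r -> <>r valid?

This is the axiom for a generalized confluence (Geach) condition; its first-order frame correspondent is forall x exists w (x R^2 w & xRw).
F1: fails — at a but no w with aR²w and aRw.
F2: condition met.
F3: condition met.
Valid on: F2, F3.

F2, F3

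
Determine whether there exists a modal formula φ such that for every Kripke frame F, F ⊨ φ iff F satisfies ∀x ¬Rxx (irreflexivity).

If a class were modally definable it would be closed under surjective bounded morphisms (Goldblatt–Thomason).
The 2-cycle (worlds 0,1 with 0→1→0) is irreflexive, and the map sending every world to a single reflexive point • is a surjective bounded morphism (forth: every edge maps to (•,•); back: every world has a successor). So any modal formula valid on the 2-cycle is also valid on the reflexive point, which is not irreflexive.
So the class is not modally definable.

No — not modally definable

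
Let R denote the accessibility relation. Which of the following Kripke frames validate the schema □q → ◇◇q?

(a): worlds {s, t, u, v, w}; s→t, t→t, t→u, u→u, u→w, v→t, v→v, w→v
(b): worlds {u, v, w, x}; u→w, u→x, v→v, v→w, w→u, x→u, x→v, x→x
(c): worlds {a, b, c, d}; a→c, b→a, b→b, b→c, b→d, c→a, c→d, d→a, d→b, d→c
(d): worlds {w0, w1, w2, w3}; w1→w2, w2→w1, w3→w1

(a)

Frame correspondent (Sahlqvist): ∀x ∃w (xRw ∧ xR²w) — i.e. a generalized confluence (Geach) condition.
(a): condition met.
(b): fails — at w but no t with wRt and wR²t.
(c): fails — at a but no w with aRw and aR²w.
(d): fails — at w0 but no w with w0Rw and w0R²w.
Valid on: (a).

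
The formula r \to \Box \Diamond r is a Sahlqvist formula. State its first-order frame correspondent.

symmetry: \forall x \forall y (Rxy \to Ryx)

Suppose r→□◇r is valid. Take Rxy and set V(r)={x}. Then r at x, so □◇r at x, so ◇r at y, so some z with Ryz has r; z=x, i.e. Ryx.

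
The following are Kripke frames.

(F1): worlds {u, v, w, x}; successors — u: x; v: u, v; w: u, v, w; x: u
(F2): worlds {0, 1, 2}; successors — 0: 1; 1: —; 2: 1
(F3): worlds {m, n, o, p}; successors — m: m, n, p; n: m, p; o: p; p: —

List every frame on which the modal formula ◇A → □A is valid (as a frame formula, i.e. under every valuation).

(F2)

This is the axiom for partial functionality; its first-order frame correspondent is ∀x ∀y ∀z (Rxy ∧ Rxz → y = z).
(F1): fails — v sees both u and v.
(F2): holds.
(F3): fails — m sees both m and n.
Valid on: (F2).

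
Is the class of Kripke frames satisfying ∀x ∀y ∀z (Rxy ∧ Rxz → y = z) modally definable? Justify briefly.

This is a Sahlqvist condition; the CD axiom ◇q → □q defines it.
Suppose ◇q→□q is valid. Take Rxy, Rxz and set V(q)={y}. Then ◇q at x, so □q at x, so q at z, i.e. z=y.

Yes, by ◇q → □q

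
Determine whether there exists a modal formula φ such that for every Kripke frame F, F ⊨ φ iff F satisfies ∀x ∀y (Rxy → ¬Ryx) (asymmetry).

Not modally definable

Modal frame validity is preserved under surjective bounded morphisms.
The 3-cycle (worlds 0,1,2 with 0→1→2→0) is asymmetric. Mapping every world to a single reflexive point • is a surjective bounded morphism, and the reflexive point is not asymmetric (R•• but asymmetry requires ¬R••).
So the class is not modally definable.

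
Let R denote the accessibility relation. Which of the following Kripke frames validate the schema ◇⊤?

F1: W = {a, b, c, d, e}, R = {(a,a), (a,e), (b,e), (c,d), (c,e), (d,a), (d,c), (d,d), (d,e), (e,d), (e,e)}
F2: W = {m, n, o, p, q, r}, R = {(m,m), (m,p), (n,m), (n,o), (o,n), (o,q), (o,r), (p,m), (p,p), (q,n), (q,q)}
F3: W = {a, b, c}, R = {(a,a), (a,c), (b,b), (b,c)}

F1

The schema corresponds to seriality: ∀x ∃y Rxy.
F1: satisfies the condition.
F2: fails — world r has no successor.
F3: fails — world c has no successor.
Valid on: F1.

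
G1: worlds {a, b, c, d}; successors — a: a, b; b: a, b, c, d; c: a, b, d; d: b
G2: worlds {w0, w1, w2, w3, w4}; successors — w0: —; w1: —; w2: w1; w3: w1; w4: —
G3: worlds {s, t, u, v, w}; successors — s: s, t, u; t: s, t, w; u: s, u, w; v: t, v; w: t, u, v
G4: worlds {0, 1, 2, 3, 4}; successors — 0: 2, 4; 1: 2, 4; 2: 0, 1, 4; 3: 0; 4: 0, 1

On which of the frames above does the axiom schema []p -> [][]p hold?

This is the axiom for transitivity; its first-order frame correspondent is forall x forall y forall z (Rxy & Ryz -> Rxz).
G1: fails — Rab and Rbc but not Rac.
G2: condition met.
G3: fails — Rwt and Rts but not Rws.
G4: fails — R02 and R20 but not R00.

G2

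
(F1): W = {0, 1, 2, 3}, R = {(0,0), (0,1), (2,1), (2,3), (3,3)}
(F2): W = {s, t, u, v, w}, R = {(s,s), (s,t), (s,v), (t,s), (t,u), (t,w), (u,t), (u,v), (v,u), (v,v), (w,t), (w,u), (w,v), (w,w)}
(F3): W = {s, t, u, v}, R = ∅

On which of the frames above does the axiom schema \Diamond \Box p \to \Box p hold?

(F3)

Frame correspondent (Sahlqvist): \forall x \forall y \forall z (Rxy \wedge Rxz \to Ryz) — i.e. the Euclidean property.
(F1): fails — R01 and R00 but not R10.
(F2): fails — Rsv and Rss but not Rvs.
(F3): satisfies the condition.
Valid on: (F3).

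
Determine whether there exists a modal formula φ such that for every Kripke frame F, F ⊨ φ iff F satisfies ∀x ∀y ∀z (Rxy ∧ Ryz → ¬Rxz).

If a class were modally definable it would be closed under surjective bounded morphisms (Goldblatt–Thomason).
The 7-cycle (worlds a,b,c,d,e,f,g with a→b→c→d→e→f→g→a) is intransitive. Mapping every world to a single reflexive point • is a surjective bounded morphism; the reflexive point is not intransitive (R••∧R•• but R••).
Hence intransitivity is not modally definable.

Not definable by any modal formula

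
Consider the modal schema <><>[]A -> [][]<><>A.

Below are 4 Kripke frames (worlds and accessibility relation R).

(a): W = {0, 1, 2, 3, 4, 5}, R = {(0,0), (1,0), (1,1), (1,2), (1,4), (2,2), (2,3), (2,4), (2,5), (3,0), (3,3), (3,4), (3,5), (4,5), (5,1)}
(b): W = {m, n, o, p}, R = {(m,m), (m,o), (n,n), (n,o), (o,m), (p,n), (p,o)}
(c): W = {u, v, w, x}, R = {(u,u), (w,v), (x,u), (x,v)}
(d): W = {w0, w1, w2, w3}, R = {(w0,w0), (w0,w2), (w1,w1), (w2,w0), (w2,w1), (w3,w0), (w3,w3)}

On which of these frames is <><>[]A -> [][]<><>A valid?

(b), (c)

This is the axiom for a generalized confluence (Geach) condition; its first-order frame correspondent is forall x forall y forall z ((x R^2 y & x R^2 z) -> exists w (yRw & z R^2 w)).
(a): fails — 1R²0, 1R²4 but no w with 0Rw and 4R²w.
(b): condition met.
(c): condition met.
(d): fails — w0R²w0, w0R²w1 but no w with w0Rw and w1R²w.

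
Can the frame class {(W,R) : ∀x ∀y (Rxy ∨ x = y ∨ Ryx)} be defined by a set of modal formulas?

Modal frame validity is preserved under disjoint unions.
Take 2 disjoint single-world reflexive frames: each is trivially connected, but their disjoint union has 2 worlds with no edge between distinct components, so it is not connected.
So the class is not modally definable.

Not modally definable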